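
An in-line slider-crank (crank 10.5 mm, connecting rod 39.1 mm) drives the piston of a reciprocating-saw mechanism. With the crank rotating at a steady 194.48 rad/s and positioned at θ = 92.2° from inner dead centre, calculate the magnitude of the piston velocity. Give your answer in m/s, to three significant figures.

ω = 194.5 rad/s
For an in-line slider-crank, x = r cosθ + √(L² − r² sin²θ), so v = −rω sinθ·[1 + r cosθ/√(L² − r² sin²θ)].
With r = 0.0105 m, L = 0.0391 m, θ = 92.2°: √(L² − r² sin²θ) = 0.037666 m.
v = −0.0105·194.5·0.99926·[1 + 0.0105·-0.03839/0.037666] = -2.0187 m/s.
|v| = 2.0187 m/s.

2.02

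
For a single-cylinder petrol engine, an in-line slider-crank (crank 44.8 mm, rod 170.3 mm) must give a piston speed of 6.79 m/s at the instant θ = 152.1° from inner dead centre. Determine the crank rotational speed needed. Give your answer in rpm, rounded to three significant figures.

4040

For an in-line slider-crank, |v_piston| = rω|sinθ|·[1 + r cosθ/√(L² − r² sin²θ)].
With r = 0.0448 m, L = 0.1703 m, θ = 152.1°: the bracketed kinematic factor |dx/dθ| = 0.016052 m.
ω = v/|dx/dθ| = 6.79/0.016052 = 422.99 rad/s.
N = 60ω/(2π) = 4039.3 rpm.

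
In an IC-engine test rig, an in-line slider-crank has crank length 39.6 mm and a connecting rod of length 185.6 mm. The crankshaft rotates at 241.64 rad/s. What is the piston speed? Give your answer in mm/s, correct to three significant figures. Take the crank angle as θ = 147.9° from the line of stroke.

ω = 241.6 rad/s
For an in-line slider-crank, x = r cosθ + √(L² − r² sin²θ), so v = −rω sinθ·[1 + r cosθ/√(L² − r² sin²θ)].
With r = 0.0396 m, L = 0.1856 m, θ = 147.9°: √(L² − r² sin²θ) = 0.1844 m.
v = −0.0396·241.6·0.53140·[1 + 0.0396·-0.84712/0.1844] = -4.1599 m/s.
|v| = 4.1599 m/s = 4159.9 mm/s.

4160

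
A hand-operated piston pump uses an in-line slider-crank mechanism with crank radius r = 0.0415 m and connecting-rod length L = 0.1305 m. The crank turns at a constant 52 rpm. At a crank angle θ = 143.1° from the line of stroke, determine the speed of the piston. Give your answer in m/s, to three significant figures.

0.101

ω = 2π·52/60 = 5.445 rad/s
For an in-line slider-crank, x = r cosθ + √(L² − r² sin²θ), so v = −rω sinθ·[1 + r cosθ/√(L² − r² sin²θ)].
With r = 0.0415 m, L = 0.1305 m, θ = 143.1°: √(L² − r² sin²θ) = 0.1281 m.
v = −0.0415·5.445·0.60042·[1 + 0.0415·-0.79968/0.1281] = -0.10053 m/s.
|v| = 0.10053 m/s.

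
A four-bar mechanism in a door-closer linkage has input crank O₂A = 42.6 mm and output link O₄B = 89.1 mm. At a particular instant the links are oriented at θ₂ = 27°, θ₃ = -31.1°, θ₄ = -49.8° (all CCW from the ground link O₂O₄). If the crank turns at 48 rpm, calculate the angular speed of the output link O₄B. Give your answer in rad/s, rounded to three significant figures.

6.36

ω₂ = 5.027 rad/s (from 48 rpm).
Differentiating the loop-closure r₂e^{iθ₂}+r₃e^{iθ₃}=r₁+r₄e^{iθ₄} gives r₂ω₂e^{iθ₂}+r₃ω₃e^{iθ₃}=r₄ω₄e^{iθ₄}.
Eliminating the other unknown: ω₄ = r₂ω₂ sin(θ₂−θ₃) / [r₄ sin(θ₄−θ₃)].
Numerator sine = +0.84897; denominator sine = -0.32061.
Result = 0.0426·5.027·(+0.84897) / (0.0891·(-0.32061)) = -6.3638 rad/s; magnitude 6.3638 rad/s.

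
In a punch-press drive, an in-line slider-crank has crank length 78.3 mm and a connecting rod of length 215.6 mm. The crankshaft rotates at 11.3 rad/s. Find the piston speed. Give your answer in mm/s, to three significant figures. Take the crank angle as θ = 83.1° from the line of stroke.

ω = 11.3 rad/s
For an in-line slider-crank, x = r cosθ + √(L² − r² sin²θ), so v = −rω sinθ·[1 + r cosθ/√(L² − r² sin²θ)].
With r = 0.0783 m, L = 0.2156 m, θ = 83.1°: √(L² − r² sin²θ) = 0.2011 m.
v = −0.0783·11.3·0.99276·[1 + 0.0783·0.12014/0.2011] = -0.91947 m/s.
|v| = 0.91947 m/s = 919.47 mm/s.

919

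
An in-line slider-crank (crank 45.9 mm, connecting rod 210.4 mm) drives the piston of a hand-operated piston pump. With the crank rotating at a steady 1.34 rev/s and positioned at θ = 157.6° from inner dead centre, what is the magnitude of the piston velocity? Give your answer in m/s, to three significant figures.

0.117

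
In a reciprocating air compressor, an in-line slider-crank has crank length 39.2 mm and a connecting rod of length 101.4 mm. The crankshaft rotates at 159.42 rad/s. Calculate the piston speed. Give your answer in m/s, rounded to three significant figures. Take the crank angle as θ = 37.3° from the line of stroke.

4.98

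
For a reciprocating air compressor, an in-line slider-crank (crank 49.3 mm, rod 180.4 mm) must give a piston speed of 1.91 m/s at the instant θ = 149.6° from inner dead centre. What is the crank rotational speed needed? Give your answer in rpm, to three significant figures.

For an in-line slider-crank, |v_piston| = rω|sinθ|·[1 + r cosθ/√(L² − r² sin²θ)].
With r = 0.0493 m, L = 0.1804 m, θ = 149.6°: the bracketed kinematic factor |dx/dθ| = 0.01901 m.
ω = v/|dx/dθ| = 1.91/0.01901 = 100.47 rad/s.
N = 60ω/(2π) = 959.45 rpm.

959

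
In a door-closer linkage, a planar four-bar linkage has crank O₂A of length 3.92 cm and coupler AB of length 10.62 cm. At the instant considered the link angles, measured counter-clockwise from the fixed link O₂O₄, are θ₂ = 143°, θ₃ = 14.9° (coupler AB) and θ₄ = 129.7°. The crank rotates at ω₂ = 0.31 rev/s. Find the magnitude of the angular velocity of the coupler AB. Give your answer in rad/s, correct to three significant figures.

ω₂ = 1.948 rad/s (from 0.31 rev/s).
Differentiating the loop-closure r₂e^{iθ₂}+r₃e^{iθ₃}=r₁+r₄e^{iθ₄} gives r₂ω₂e^{iθ₂}+r₃ω₃e^{iθ₃}=r₄ω₄e^{iθ₄}.
Eliminating the other unknown: ω₃ = r₂ω₂ sin(θ₄−θ₂) / [r₃ sin(θ₃−θ₄)].
Numerator sine = -0.23005; denominator sine = -0.90778.
Result = 0.0392·1.948·(-0.23005) / (0.1062·(-0.90778)) = +0.1822 rad/s; magnitude 0.1822 rad/s.

0.182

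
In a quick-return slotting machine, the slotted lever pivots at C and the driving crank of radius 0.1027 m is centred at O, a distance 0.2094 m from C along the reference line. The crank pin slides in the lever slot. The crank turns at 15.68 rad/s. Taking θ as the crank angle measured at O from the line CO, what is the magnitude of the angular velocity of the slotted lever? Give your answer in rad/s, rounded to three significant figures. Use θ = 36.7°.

4.90

ω = 15.68 rad/s
Crank pin A relative to C: A = (d + r cosθ, r sinθ); lever angle φ = atan2(r sinθ, d + r cosθ).
Differentiating tanφ: φ̇ = rω(d cosθ + r)/(d² + r² + 2dr cosθ).
d² + r² + 2dr cosθ = |CA|² = 0.0888806 m²;  d cosθ + r = +0.27059 m.
|ω_lever| = |0.1027·15.68·+0.27059| / 0.0888806 = 4.9026 rad/s.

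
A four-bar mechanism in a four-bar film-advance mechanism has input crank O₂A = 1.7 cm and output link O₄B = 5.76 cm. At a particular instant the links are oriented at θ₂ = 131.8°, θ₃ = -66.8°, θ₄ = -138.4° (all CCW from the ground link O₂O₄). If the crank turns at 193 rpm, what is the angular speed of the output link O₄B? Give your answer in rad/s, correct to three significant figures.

2.01

ω₂ = 20.21 rad/s (from 193 rpm).
Differentiating the loop-closure r₂e^{iθ₂}+r₃e^{iθ₃}=r₁+r₄e^{iθ₄} gives r₂ω₂e^{iθ₂}+r₃ω₃e^{iθ₃}=r₄ω₄e^{iθ₄}.
Eliminating the other unknown: ω₄ = r₂ω₂ sin(θ₂−θ₃) / [r₄ sin(θ₄−θ₃)].
Numerator sine = -0.31896; denominator sine = -0.94888.
Result = 0.017·20.21·(-0.31896) / (0.0576·(-0.94888)) = +2.0051 rad/s; magnitude 2.0051 rad/s.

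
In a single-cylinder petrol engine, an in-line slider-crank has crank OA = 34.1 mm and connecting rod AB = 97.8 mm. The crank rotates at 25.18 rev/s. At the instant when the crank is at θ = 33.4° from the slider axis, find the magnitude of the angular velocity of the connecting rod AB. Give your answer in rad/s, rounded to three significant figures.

ω = 158.2 rad/s (converted from 25.18 rev/s).
The rod makes angle φ with the slider axis where L sinφ = r sinθ; differentiating, L cosφ·φ̇ = r ω cosθ.
L cosφ = √(L² − r² sin²θ) = 0.095982 m.
|ω_rod| = r ω |cosθ| / √(L² − r² sin²θ) = 0.0341·158.2·0.83485/0.095982 = 46.926 rad/s.

46.9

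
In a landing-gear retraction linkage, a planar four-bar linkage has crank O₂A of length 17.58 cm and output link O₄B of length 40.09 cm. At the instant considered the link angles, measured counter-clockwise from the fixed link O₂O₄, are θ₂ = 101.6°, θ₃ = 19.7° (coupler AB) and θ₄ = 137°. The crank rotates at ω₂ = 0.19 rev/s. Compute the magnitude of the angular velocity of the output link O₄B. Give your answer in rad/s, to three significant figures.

0.583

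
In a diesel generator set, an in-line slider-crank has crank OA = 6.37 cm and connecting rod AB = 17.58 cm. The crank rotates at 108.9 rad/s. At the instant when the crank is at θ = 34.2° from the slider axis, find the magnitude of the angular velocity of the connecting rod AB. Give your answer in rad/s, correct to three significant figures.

33.3

ω = 108.9 rad/s
The rod makes angle φ with the slider axis where L sinφ = r sinθ; differentiating, L cosφ·φ̇ = r ω cosθ.
L cosφ = √(L² − r² sin²θ) = 0.17212 m.
|ω_rod| = r ω |cosθ| / √(L² − r² sin²θ) = 0.0637·108.9·0.82708/0.17212 = 33.335 rad/s.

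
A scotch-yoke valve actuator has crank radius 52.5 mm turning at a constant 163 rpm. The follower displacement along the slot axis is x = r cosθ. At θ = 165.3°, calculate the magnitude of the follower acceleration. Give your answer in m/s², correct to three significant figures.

ω = 17.07 rad/s (from 163 rpm).
x = r cosθ ⇒ ẍ = −rω² cosθ (ω constant).
|a| = rω²|cosθ| = 0.0525·(17.07)²·|cos 165.3°| = 14.796 m/s².

14.8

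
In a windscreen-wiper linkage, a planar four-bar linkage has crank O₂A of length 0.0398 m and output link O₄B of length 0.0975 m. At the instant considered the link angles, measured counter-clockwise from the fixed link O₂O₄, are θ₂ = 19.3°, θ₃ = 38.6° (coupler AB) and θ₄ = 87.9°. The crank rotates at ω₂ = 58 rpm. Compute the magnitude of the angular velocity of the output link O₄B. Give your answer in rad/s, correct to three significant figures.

1.08

ω₂ = 6.074 rad/s (from 58 rpm).
Differentiating the loop-closure r₂e^{iθ₂}+r₃e^{iθ₃}=r₁+r₄e^{iθ₄} gives r₂ω₂e^{iθ₂}+r₃ω₃e^{iθ₃}=r₄ω₄e^{iθ₄}.
Eliminating the other unknown: ω₄ = r₂ω₂ sin(θ₂−θ₃) / [r₄ sin(θ₄−θ₃)].
Numerator sine = -0.33051; denominator sine = +0.75813.
Result = 0.0398·6.074·(-0.33051) / (0.0975·(+0.75813)) = -1.0809 rad/s; magnitude 1.0809 rad/s.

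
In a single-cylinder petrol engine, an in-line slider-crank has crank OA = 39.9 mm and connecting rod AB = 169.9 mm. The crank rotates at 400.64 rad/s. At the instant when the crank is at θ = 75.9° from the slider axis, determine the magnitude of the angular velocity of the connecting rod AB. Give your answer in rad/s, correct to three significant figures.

23.5

ω = 400.6 rad/s
The rod makes angle φ with the slider axis where L sinφ = r sinθ; differentiating, L cosφ·φ̇ = r ω cosθ.
L cosφ = √(L² − r² sin²θ) = 0.16543 m.
|ω_rod| = r ω |cosθ| / √(L² − r² sin²θ) = 0.0399·400.6·0.24362/0.16543 = 23.54 rad/s.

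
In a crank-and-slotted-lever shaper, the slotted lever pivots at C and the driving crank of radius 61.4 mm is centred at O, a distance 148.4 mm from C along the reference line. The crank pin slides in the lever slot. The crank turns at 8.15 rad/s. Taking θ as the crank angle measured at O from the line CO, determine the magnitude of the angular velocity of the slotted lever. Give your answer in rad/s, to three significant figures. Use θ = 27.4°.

ω = 8.15 rad/s
Crank pin A relative to C: A = (d + r cosθ, r sinθ); lever angle φ = atan2(r sinθ, d + r cosθ).
Differentiating tanφ: φ̇ = rω(d cosθ + r)/(d² + r² + 2dr cosθ).
d² + r² + 2dr cosθ = |CA|² = 0.0419716 m²;  d cosθ + r = +0.19315 m.
|ω_lever| = |0.0614·8.15·+0.19315| / 0.0419716 = 2.3029 rad/s.

2.30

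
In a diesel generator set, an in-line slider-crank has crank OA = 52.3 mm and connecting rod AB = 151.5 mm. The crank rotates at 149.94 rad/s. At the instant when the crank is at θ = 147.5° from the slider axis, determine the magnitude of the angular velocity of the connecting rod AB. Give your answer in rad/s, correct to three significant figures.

ω = 149.9 rad/s
The rod makes angle φ with the slider axis where L sinφ = r sinθ; differentiating, L cosφ·φ̇ = r ω cosθ.
L cosφ = √(L² − r² sin²θ) = 0.14887 m.
|ω_rod| = r ω |cosθ| / √(L² − r² sin²θ) = 0.0523·149.9·0.84339/0.14887 = 44.426 rad/s.

44.4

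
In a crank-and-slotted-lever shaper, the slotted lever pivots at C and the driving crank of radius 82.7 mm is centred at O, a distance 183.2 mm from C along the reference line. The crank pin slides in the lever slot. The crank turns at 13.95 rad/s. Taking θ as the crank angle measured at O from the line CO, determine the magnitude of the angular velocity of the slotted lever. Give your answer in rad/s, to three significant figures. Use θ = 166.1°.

ω = 13.95 rad/s
Crank pin A relative to C: A = (d + r cosθ, r sinθ); lever angle φ = atan2(r sinθ, d + r cosθ).
Differentiating tanφ: φ̇ = rω(d cosθ + r)/(d² + r² + 2dr cosθ).
d² + r² + 2dr cosθ = |CA|² = 0.0109876 m²;  d cosθ + r = -0.095135 m.
|ω_lever| = |0.0827·13.95·-0.095135| / 0.0109876 = 9.9889 rad/s.

9.99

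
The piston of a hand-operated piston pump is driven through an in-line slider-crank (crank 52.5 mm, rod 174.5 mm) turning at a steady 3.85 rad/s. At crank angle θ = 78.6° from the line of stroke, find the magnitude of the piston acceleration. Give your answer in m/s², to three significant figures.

ω = 3.85 rad/s
x(θ) = r cosθ + √(L² − r² sin²θ); with ω constant, a = ω²·d²x/dθ².
d²x/dθ² = −r cosθ − r²(cos2θ)/√u − r⁴ sin²2θ/(4u^{3/2}),  u = L² − r² sin²θ = 0.0278017 m².
Substituting r = 0.0525 m, L = 0.1745 m, θ = 78.6°: d²x/dθ² = +0.0048002 m.
a = ω²·d²x/dθ² = (3.85)²·(+0.0048002) = +0.071151 m/s²;  |a| = 0.071151 m/s².

0.0712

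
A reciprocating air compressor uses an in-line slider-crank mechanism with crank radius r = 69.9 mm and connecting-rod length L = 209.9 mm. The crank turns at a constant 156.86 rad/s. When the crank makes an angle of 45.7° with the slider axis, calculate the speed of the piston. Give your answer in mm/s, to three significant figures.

ω = 156.9 rad/s
For an in-line slider-crank, x = r cosθ + √(L² − r² sin²θ), so v = −rω sinθ·[1 + r cosθ/√(L² − r² sin²θ)].
With r = 0.0699 m, L = 0.2099 m, θ = 45.7°: √(L² − r² sin²θ) = 0.20385 m.
v = −0.0699·156.9·0.71569·[1 + 0.0699·0.69842/0.20385] = -9.7265 m/s.
|v| = 9.7265 m/s = 9726.5 mm/s.

9730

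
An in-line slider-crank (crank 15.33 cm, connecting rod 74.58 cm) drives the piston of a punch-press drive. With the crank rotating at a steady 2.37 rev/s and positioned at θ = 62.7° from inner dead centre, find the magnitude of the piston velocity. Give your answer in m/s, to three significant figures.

ω = 2π·2.37 = 14.89 rad/s
For an in-line slider-crank, x = r cosθ + √(L² − r² sin²θ), so v = −rω sinθ·[1 + r cosθ/√(L² − r² sin²θ)].
With r = 0.1533 m, L = 0.7458 m, θ = 62.7°: √(L² − r² sin²θ) = 0.73325 m.
v = −0.1533·14.89·0.88862·[1 + 0.1533·0.45865/0.73325] = -2.2231 m/s.
|v| = 2.2231 m/s.

2.22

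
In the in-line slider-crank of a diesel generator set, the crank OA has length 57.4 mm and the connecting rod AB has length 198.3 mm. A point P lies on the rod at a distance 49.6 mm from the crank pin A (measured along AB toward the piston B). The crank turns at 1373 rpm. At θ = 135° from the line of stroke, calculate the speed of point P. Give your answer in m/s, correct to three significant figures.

7.05

ω = 143.8 rad/s.  Crank-pin speed |V_A| = rω = 8.253 m/s, perpendicular to OA.
Rod angle: sinφ = −(r/L) sinθ ⇒ φ = -11.811°; ω_rod = −rω cosθ/√(L²−r²sin²θ) = +30.065 rad/s.
V_P = V_A + ω_rod × AP, with AP = 0.0496 m along the rod.
Components: V_Px = −rω sinθ − a·ω_rod·sinφ = -5.5305 m/s;  V_Py = rω cosθ + a·ω_rod·cosφ = -4.3761 m/s.
|V_P| = √(V_Px² + V_Py²) = 7.0524 m/s.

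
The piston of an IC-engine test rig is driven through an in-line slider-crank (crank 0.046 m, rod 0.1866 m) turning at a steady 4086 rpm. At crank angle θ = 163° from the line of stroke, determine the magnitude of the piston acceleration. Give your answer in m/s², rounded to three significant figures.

6320

ω = 2π·4086/60 = 427.9 rad/s
x(θ) = r cosθ + √(L² − r² sin²θ); with ω constant, a = ω²·d²x/dθ².
d²x/dθ² = −r cosθ − r²(cos2θ)/√u − r⁴ sin²2θ/(4u^{3/2}),  u = L² − r² sin²θ = 0.0346387 m².
Substituting r = 0.046 m, L = 0.1866 m, θ = 163°: d²x/dθ² = +0.03451 m.
a = ω²·d²x/dθ² = (427.9)²·(+0.03451) = +6318.3 m/s²;  |a| = 6318.3 m/s².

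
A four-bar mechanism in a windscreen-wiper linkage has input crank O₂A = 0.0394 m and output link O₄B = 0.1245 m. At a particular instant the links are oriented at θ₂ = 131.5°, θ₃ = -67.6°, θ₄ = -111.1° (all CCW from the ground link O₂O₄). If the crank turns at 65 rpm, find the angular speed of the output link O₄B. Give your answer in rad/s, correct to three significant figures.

1.02

ω₂ = 6.807 rad/s (from 65 rpm).
Differentiating the loop-closure r₂e^{iθ₂}+r₃e^{iθ₃}=r₁+r₄e^{iθ₄} gives r₂ω₂e^{iθ₂}+r₃ω₃e^{iθ₃}=r₄ω₄e^{iθ₄}.
Eliminating the other unknown: ω₄ = r₂ω₂ sin(θ₂−θ₃) / [r₄ sin(θ₄−θ₃)].
Numerator sine = -0.32722; denominator sine = -0.68835.
Result = 0.0394·6.807·(-0.32722) / (0.1245·(-0.68835)) = +1.024 rad/s; magnitude 1.024 rad/s.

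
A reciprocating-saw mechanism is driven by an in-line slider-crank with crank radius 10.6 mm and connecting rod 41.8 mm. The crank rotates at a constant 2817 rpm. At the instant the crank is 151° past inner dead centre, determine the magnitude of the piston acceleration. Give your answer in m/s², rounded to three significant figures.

ω = 2π·2817/60 = 295 rad/s
x(θ) = r cosθ + √(L² − r² sin²θ); with ω constant, a = ω²·d²x/dθ².
d²x/dθ² = −r cosθ − r²(cos2θ)/√u − r⁴ sin²2θ/(4u^{3/2}),  u = L² − r² sin²θ = 0.00172083 m².
Substituting r = 0.0106 m, L = 0.0418 m, θ = 151°: d²x/dθ² = +0.0078038 m.
a = ω²·d²x/dθ² = (295)²·(+0.0078038) = +679.11 m/s²;  |a| = 679.11 m/s².

679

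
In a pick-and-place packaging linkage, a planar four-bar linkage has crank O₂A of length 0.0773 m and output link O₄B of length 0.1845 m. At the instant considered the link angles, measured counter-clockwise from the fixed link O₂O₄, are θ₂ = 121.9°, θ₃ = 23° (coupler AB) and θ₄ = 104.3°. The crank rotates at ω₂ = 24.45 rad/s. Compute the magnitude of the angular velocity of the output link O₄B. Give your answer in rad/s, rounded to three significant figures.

ω₂ = 24.45 rad/s
Differentiating the loop-closure r₂e^{iθ₂}+r₃e^{iθ₃}=r₁+r₄e^{iθ₄} gives r₂ω₂e^{iθ₂}+r₃ω₃e^{iθ₃}=r₄ω₄e^{iθ₄}.
Eliminating the other unknown: ω₄ = r₂ω₂ sin(θ₂−θ₃) / [r₄ sin(θ₄−θ₃)].
Numerator sine = +0.98796; denominator sine = +0.98849.
Result = 0.0773·24.45·(+0.98796) / (0.1845·(+0.98849)) = +10.238 rad/s; magnitude 10.238 rad/s.

10.2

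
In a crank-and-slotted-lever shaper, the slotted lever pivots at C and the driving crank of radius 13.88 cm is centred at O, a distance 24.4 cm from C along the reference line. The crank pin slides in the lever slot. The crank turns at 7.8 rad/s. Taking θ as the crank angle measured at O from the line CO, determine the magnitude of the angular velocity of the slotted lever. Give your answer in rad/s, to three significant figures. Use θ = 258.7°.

1.50

ω = 7.8 rad/s
Crank pin A relative to C: A = (d + r cosθ, r sinθ); lever angle φ = atan2(r sinθ, d + r cosθ).
Differentiating tanφ: φ̇ = rω(d cosθ + r)/(d² + r² + 2dr cosθ).
d² + r² + 2dr cosθ = |CA|² = 0.0655291 m²;  d cosθ + r = +0.090989 m.
|ω_lever| = |0.1388·7.8·+0.090989| / 0.0655291 = 1.5033 rad/s.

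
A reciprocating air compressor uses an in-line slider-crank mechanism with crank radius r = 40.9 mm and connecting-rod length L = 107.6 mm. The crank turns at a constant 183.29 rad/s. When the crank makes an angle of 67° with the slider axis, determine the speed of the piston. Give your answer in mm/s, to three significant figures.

7990

ω = 183.3 rad/s
For an in-line slider-crank, x = r cosθ + √(L² − r² sin²θ), so v = −rω sinθ·[1 + r cosθ/√(L² − r² sin²θ)].
With r = 0.0409 m, L = 0.1076 m, θ = 67°: √(L² − r² sin²θ) = 0.1008 m.
v = −0.0409·183.3·0.92050·[1 + 0.0409·0.39073/0.1008] = -7.9947 m/s.
|v| = 7.9947 m/s = 7994.7 mm/s.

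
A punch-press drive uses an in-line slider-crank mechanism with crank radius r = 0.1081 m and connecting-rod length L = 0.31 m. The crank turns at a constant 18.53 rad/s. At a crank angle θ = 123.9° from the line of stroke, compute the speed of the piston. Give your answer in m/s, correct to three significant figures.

1.32

ω = 18.53 rad/s
For an in-line slider-crank, x = r cosθ + √(L² − r² sin²θ), so v = −rω sinθ·[1 + r cosθ/√(L² − r² sin²θ)].
With r = 0.1081 m, L = 0.31 m, θ = 123.9°: √(L² − r² sin²θ) = 0.29673 m.
v = −0.1081·18.53·0.83001·[1 + 0.1081·-0.55775/0.29673] = -1.3248 m/s.
|v| = 1.3248 m/s.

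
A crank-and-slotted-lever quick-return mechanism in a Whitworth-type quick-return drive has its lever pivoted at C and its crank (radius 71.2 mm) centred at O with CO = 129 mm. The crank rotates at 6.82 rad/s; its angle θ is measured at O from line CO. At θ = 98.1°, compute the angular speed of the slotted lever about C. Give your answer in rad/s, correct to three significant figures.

1.35

ω = 6.82 rad/s
Crank pin A relative to C: A = (d + r cosθ, r sinθ); lever angle φ = atan2(r sinθ, d + r cosθ).
Differentiating tanφ: φ̇ = rω(d cosθ + r)/(d² + r² + 2dr cosθ).
d² + r² + 2dr cosθ = |CA|² = 0.0191221 m²;  d cosθ + r = +0.053024 m.
|ω_lever| = |0.0712·6.82·+0.053024| / 0.0191221 = 1.3465 rad/s.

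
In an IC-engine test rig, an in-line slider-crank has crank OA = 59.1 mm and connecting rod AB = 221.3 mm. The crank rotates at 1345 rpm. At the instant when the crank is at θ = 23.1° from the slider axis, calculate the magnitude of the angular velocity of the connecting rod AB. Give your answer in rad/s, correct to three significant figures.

34.8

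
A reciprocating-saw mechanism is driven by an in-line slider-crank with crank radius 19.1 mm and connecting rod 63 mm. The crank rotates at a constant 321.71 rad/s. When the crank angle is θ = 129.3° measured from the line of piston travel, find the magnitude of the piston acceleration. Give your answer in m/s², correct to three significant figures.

1360

ω = 321.7 rad/s
x(θ) = r cosθ + √(L² − r² sin²θ); with ω constant, a = ω²·d²x/dθ².
d²x/dθ² = −r cosθ − r²(cos2θ)/√u − r⁴ sin²2θ/(4u^{3/2}),  u = L² − r² sin²θ = 0.00375054 m².
Substituting r = 0.0191 m, L = 0.063 m, θ = 129.3°: d²x/dθ² = +0.013136 m.
a = ω²·d²x/dθ² = (321.7)²·(+0.013136) = +1359.5 m/s²;  |a| = 1359.5 m/s².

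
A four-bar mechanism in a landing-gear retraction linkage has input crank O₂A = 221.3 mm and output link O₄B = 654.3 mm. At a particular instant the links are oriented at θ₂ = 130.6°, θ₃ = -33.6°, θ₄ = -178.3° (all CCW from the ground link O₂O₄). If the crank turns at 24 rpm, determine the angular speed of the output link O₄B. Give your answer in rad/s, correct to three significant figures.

0.401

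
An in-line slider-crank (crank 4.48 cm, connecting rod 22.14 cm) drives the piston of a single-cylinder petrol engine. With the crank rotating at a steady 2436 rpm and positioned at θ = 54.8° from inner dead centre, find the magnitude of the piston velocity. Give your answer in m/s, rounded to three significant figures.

ω = 2π·2436/60 = 255.1 rad/s
For an in-line slider-crank, x = r cosθ + √(L² − r² sin²θ), so v = −rω sinθ·[1 + r cosθ/√(L² − r² sin²θ)].
With r = 0.0448 m, L = 0.2214 m, θ = 54.8°: √(L² − r² sin²θ) = 0.21835 m.
v = −0.0448·255.1·0.81714·[1 + 0.0448·0.57643/0.21835] = -10.443 m/s.
|v| = 10.443 m/s.

10.4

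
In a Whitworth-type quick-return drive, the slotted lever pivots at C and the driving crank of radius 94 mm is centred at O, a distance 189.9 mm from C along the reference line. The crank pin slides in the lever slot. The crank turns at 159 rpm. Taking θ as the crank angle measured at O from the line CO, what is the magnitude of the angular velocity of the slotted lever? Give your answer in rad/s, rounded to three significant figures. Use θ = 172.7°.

15.6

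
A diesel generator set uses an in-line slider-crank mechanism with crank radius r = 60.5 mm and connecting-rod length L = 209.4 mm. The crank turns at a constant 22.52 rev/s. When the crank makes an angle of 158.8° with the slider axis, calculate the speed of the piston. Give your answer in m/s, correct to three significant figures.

2.26

ω = 2π·22.5 = 141.5 rad/s
For an in-line slider-crank, x = r cosθ + √(L² − r² sin²θ), so v = −rω sinθ·[1 + r cosθ/√(L² − r² sin²θ)].
With r = 0.0605 m, L = 0.2094 m, θ = 158.8°: √(L² − r² sin²θ) = 0.20825 m.
v = −0.0605·141.5·0.36162·[1 + 0.0605·-0.93232/0.20825] = -2.2572 m/s.
|v| = 2.2572 m/s.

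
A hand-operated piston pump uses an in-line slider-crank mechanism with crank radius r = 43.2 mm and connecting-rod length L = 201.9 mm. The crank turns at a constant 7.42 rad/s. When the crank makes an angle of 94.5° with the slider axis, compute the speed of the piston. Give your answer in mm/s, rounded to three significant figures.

ω = 7.42 rad/s
For an in-line slider-crank, x = r cosθ + √(L² − r² sin²θ), so v = −rω sinθ·[1 + r cosθ/√(L² − r² sin²θ)].
With r = 0.0432 m, L = 0.2019 m, θ = 94.5°: √(L² − r² sin²θ) = 0.19725 m.
v = −0.0432·7.42·0.99692·[1 + 0.0432·-0.07846/0.19725] = -0.31406 m/s.
|v| = 0.31406 m/s = 314.06 mm/s.

314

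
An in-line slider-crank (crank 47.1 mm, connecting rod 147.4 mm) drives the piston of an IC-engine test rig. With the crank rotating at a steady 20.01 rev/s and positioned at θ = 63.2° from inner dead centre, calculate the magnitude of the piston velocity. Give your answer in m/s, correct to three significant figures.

6.08

ω = 2π·20 = 125.7 rad/s
For an in-line slider-crank, x = r cosθ + √(L² − r² sin²θ), so v = −rω sinθ·[1 + r cosθ/√(L² − r² sin²θ)].
With r = 0.0471 m, L = 0.1474 m, θ = 63.2°: √(L² − r² sin²θ) = 0.14128 m.
v = −0.0471·125.7·0.89259·[1 + 0.0471·0.45088/0.14128] = -6.0802 m/s.
|v| = 6.0802 m/s.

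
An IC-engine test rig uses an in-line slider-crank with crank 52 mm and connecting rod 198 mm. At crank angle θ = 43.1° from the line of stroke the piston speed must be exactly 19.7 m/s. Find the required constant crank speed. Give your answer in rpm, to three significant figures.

4430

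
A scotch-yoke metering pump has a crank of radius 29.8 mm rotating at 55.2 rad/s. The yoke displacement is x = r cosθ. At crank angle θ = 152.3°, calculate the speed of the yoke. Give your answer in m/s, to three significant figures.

0.765

ω = 55.2 rad/s
x = r cosθ ⇒ ẋ = −rω sinθ.
|v| = rω|sinθ| = 0.0298·55.2·|sin 152.3°| = 0.76465 m/s.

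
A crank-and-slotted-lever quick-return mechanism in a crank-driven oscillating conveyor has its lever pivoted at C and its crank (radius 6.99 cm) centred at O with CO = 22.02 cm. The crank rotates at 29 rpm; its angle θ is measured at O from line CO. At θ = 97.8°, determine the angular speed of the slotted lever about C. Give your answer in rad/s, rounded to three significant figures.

0.173

ω = 3.037 rad/s (from 29 rpm).
Crank pin A relative to C: A = (d + r cosθ, r sinθ); lever angle φ = atan2(r sinθ, d + r cosθ).
Differentiating tanφ: φ̇ = rω(d cosθ + r)/(d² + r² + 2dr cosθ).
d² + r² + 2dr cosθ = |CA|² = 0.0491962 m²;  d cosθ + r = +0.040015 m.
|ω_lever| = |0.0699·3.037·+0.040015| / 0.0491962 = 0.17266 rad/s.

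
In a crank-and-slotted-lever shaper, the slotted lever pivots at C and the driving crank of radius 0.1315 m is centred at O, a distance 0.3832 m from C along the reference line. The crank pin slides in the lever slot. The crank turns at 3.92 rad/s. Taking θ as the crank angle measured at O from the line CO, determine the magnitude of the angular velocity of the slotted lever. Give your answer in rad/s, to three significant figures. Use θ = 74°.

0.637

ω = 3.92 rad/s
Crank pin A relative to C: A = (d + r cosθ, r sinθ); lever angle φ = atan2(r sinθ, d + r cosθ).
Differentiating tanφ: φ̇ = rω(d cosθ + r)/(d² + r² + 2dr cosθ).
d² + r² + 2dr cosθ = |CA|² = 0.191914 m²;  d cosθ + r = +0.23712 m.
|ω_lever| = |0.1315·3.92·+0.23712| / 0.191914 = 0.63692 rad/s.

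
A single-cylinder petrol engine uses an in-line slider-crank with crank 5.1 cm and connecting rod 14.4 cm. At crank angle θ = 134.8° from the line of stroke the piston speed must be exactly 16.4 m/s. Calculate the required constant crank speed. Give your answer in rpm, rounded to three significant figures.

5830

For an in-line slider-crank, |v_piston| = rω|sinθ|·[1 + r cosθ/√(L² − r² sin²θ)].
With r = 0.051 m, L = 0.144 m, θ = 134.8°: the bracketed kinematic factor |dx/dθ| = 0.026858 m.
ω = v/|dx/dθ| = 16.4/0.026858 = 610.63 rad/s.
N = 60ω/(2π) = 5831.1 rpm.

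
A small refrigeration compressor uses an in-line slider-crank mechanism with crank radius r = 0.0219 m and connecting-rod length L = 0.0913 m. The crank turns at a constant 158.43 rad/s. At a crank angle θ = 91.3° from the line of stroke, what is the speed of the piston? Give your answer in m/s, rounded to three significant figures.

3.45

ω = 158.4 rad/s
For an in-line slider-crank, x = r cosθ + √(L² − r² sin²θ), so v = −rω sinθ·[1 + r cosθ/√(L² − r² sin²θ)].
With r = 0.0219 m, L = 0.0913 m, θ = 91.3°: √(L² − r² sin²θ) = 0.088636 m.
v = −0.0219·158.4·0.99974·[1 + 0.0219·-0.02269/0.088636] = -3.4493 m/s.
|v| = 3.4493 m/s.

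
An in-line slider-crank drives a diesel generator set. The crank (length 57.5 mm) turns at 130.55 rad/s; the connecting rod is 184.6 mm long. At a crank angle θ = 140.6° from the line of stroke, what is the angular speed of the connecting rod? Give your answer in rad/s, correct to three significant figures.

32.1

ω = 130.6 rad/s
The rod makes angle φ with the slider axis where L sinφ = r sinθ; differentiating, L cosφ·φ̇ = r ω cosθ.
L cosφ = √(L² − r² sin²θ) = 0.18096 m.
|ω_rod| = r ω |cosθ| / √(L² − r² sin²θ) = 0.0575·130.6·0.77273/0.18096 = 32.055 rad/s.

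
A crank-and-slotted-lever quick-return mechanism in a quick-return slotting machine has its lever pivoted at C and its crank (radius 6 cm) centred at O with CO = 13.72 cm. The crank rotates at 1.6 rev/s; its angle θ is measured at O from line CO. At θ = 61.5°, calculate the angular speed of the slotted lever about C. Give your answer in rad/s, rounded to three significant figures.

ω = 10.05 rad/s (from 1.6 rev/s).
Crank pin A relative to C: A = (d + r cosθ, r sinθ); lever angle φ = atan2(r sinθ, d + r cosθ).
Differentiating tanφ: φ̇ = rω(d cosθ + r)/(d² + r² + 2dr cosθ).
d² + r² + 2dr cosθ = |CA|² = 0.0302798 m²;  d cosθ + r = +0.12547 m.
|ω_lever| = |0.06·10.05·+0.12547| / 0.0302798 = 2.4993 rad/s.

2.50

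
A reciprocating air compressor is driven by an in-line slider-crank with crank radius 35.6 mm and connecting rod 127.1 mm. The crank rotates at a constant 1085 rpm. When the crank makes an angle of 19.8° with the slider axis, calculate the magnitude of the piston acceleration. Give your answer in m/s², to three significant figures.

533

ω = 2π·1085/60 = 113.6 rad/s
x(θ) = r cosθ + √(L² − r² sin²θ); with ω constant, a = ω²·d²x/dθ².
d²x/dθ² = −r cosθ − r²(cos2θ)/√u − r⁴ sin²2θ/(4u^{3/2}),  u = L² − r² sin²θ = 0.016009 m².
Substituting r = 0.0356 m, L = 0.1271 m, θ = 19.8°: d²x/dθ² = -0.041294 m.
a = ω²·d²x/dθ² = (113.6)²·(-0.041294) = -533.09 m/s²;  |a| = 533.09 m/s².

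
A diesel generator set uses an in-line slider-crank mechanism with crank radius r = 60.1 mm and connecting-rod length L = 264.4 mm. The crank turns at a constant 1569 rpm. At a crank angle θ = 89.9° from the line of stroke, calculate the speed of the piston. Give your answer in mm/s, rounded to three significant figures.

9880

ω = 2π·1569/60 = 164.3 rad/s
For an in-line slider-crank, x = r cosθ + √(L² − r² sin²θ), so v = −rω sinθ·[1 + r cosθ/√(L² − r² sin²θ)].
With r = 0.0601 m, L = 0.2644 m, θ = 89.9°: √(L² − r² sin²θ) = 0.25748 m.
v = −0.0601·164.3·1.00000·[1 + 0.0601·0.00175/0.25748] = -9.8788 m/s.
|v| = 9.8788 m/s = 9878.8 mm/s.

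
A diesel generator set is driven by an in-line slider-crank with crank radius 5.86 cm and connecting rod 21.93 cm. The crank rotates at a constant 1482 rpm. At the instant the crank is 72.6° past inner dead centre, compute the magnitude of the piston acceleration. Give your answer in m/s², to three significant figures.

104

ω = 2π·1482/60 = 155.2 rad/s
x(θ) = r cosθ + √(L² − r² sin²θ); with ω constant, a = ω²·d²x/dθ².
d²x/dθ² = −r cosθ − r²(cos2θ)/√u − r⁴ sin²2θ/(4u^{3/2}),  u = L² − r² sin²θ = 0.0449656 m².
Substituting r = 0.0586 m, L = 0.2193 m, θ = 72.6°: d²x/dθ² = -0.0043268 m.
a = ω²·d²x/dθ² = (155.2)²·(-0.0043268) = -104.21 m/s²;  |a| = 104.21 m/s².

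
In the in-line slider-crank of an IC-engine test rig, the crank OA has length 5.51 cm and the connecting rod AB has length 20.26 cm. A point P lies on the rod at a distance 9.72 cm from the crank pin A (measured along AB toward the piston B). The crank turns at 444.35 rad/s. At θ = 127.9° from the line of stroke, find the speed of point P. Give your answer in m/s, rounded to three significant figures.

19.4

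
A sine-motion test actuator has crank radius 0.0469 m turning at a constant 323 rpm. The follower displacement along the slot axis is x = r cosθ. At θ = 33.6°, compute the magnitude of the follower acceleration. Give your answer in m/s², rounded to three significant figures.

ω = 33.82 rad/s (from 323 rpm).
x = r cosθ ⇒ ẍ = −rω² cosθ (ω constant).
|a| = rω²|cosθ| = 0.0469·(33.82)²·|cos 33.6°| = 44.693 m/s².

44.7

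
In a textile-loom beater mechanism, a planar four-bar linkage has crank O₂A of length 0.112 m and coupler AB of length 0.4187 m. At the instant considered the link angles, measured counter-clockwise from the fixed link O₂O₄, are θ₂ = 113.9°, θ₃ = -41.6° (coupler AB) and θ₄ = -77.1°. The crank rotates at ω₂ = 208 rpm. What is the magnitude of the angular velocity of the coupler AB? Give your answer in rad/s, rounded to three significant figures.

1.91

ω₂ = 21.78 rad/s (from 208 rpm).
Differentiating the loop-closure r₂e^{iθ₂}+r₃e^{iθ₃}=r₁+r₄e^{iθ₄} gives r₂ω₂e^{iθ₂}+r₃ω₃e^{iθ₃}=r₄ω₄e^{iθ₄}.
Eliminating the other unknown: ω₃ = r₂ω₂ sin(θ₄−θ₂) / [r₃ sin(θ₃−θ₄)].
Numerator sine = +0.19081; denominator sine = +0.58070.
Result = 0.112·21.78·(+0.19081) / (0.4187·(+0.58070)) = +1.9145 rad/s; magnitude 1.9145 rad/s.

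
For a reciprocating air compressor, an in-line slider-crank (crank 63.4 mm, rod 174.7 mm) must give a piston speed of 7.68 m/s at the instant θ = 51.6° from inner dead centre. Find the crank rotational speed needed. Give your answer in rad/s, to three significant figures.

For an in-line slider-crank, |v_piston| = rω|sinθ|·[1 + r cosθ/√(L² − r² sin²θ)].
With r = 0.0634 m, L = 0.1747 m, θ = 51.6°: the bracketed kinematic factor |dx/dθ| = 0.061369 m.
ω = v/|dx/dθ| = 7.68/0.061369 = 125.14 rad/s.

125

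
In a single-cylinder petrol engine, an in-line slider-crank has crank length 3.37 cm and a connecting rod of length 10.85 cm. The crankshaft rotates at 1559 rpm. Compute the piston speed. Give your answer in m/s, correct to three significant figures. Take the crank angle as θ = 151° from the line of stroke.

ω = 2π·1559/60 = 163.3 rad/s
For an in-line slider-crank, x = r cosθ + √(L² − r² sin²θ), so v = −rω sinθ·[1 + r cosθ/√(L² − r² sin²θ)].
With r = 0.0337 m, L = 0.1085 m, θ = 151°: √(L² − r² sin²θ) = 0.10726 m.
v = −0.0337·163.3·0.48481·[1 + 0.0337·-0.87462/0.10726] = -1.9344 m/s.
|v| = 1.9344 m/s.

1.93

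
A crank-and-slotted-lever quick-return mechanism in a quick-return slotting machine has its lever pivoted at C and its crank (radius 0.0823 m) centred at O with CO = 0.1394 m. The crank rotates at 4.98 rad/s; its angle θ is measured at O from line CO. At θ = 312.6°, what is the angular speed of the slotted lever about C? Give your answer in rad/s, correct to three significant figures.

ω = 4.98 rad/s
Crank pin A relative to C: A = (d + r cosθ, r sinθ); lever angle φ = atan2(r sinθ, d + r cosθ).
Differentiating tanφ: φ̇ = rω(d cosθ + r)/(d² + r² + 2dr cosθ).
d² + r² + 2dr cosθ = |CA|² = 0.0417367 m²;  d cosθ + r = +0.17666 m.
|ω_lever| = |0.0823·4.98·+0.17666| / 0.0417367 = 1.7348 rad/s.

1.73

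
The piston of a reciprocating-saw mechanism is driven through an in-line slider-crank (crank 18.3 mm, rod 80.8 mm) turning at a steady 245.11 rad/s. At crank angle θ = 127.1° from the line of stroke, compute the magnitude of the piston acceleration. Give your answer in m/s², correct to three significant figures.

ω = 245.1 rad/s
x(θ) = r cosθ + √(L² − r² sin²θ); with ω constant, a = ω²·d²x/dθ².
d²x/dθ² = −r cosθ − r²(cos2θ)/√u − r⁴ sin²2θ/(4u^{3/2}),  u = L² − r² sin²θ = 0.0063156 m².
Substituting r = 0.0183 m, L = 0.0808 m, θ = 127.1°: d²x/dθ² = +0.012134 m.
a = ω²·d²x/dθ² = (245.1)²·(+0.012134) = +729.02 m/s²;  |a| = 729.02 m/s².

729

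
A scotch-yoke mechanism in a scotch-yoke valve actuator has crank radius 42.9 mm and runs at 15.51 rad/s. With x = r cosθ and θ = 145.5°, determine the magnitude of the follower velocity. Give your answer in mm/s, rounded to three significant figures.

377

ω = 15.51 rad/s
x = r cosθ ⇒ ẋ = −rω sinθ.
|v| = rω|sinθ| = 0.0429·15.51·|sin 145.5°| = 0.37687 m/s = 376.87 mm/s.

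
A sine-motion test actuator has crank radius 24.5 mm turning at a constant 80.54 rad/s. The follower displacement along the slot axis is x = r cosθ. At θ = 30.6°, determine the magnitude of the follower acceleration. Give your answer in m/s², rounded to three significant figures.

ω = 80.54 rad/s
x = r cosθ ⇒ ẍ = −rω² cosθ (ω constant).
|a| = rω²|cosθ| = 0.0245·(80.54)²·|cos 30.6°| = 136.79 m/s².

137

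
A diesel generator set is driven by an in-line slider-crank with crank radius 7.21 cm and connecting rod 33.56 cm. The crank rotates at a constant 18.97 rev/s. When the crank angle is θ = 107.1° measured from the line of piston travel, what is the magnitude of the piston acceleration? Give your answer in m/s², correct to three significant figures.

ω = 2π·19 = 119.2 rad/s
x(θ) = r cosθ + √(L² − r² sin²θ); with ω constant, a = ω²·d²x/dθ².
d²x/dθ² = −r cosθ − r²(cos2θ)/√u − r⁴ sin²2θ/(4u^{3/2}),  u = L² − r² sin²θ = 0.107878 m².
Substituting r = 0.0721 m, L = 0.3356 m, θ = 107.1°: d²x/dθ² = +0.03423 m.
a = ω²·d²x/dθ² = (119.2)²·(+0.03423) = +486.3 m/s²;  |a| = 486.3 m/s².

486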